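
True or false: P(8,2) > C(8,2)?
P(8,2) = 56 and C(8,2) = 28; P(n,r) = r! × C(n,r) so P > C whenever r ≥ 2.
Final answer: True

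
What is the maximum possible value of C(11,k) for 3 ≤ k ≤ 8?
462

Explanation: C(11,k) is maximised at the centre of the row: C(11,5) = 462.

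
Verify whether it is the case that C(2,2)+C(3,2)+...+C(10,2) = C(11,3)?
True
Hockey stick identity gives Σ = C(11,3) = 165; RHS C(11,3) = 165.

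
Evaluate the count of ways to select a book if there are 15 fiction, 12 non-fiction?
27
By the addition principle: 15 + 12 = 27.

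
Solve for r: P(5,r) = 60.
P(5,r) = 5·4·…·(5−r+1), a product of r factors. Multiplying down from 5: 5 = 5; 5·4 = 20; 5·4·3 = 60 ✓ (3 factors). So r = 3.
Final answer: 3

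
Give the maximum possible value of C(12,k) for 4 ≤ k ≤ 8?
924

Reasoning: C(12,k) is maximised at the centre of the row: C(12,6) = 924.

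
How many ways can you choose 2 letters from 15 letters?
C(15,2) = 15! / (2! × (15-2)!)
         = 15! / (2! × 13!)
         = 105

Answer: 105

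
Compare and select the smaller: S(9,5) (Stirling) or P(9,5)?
S(9,5) = 5·S(8,5) + S(8,4) = 5·1,050 + 1,701 = 6,951; P(9,5) = 15,120.

Answer: S(9,5)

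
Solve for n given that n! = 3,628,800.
10
n! is strictly increasing. 8! = 40,320, 9! = 362,880, 10! = 3,628,800 ✓. So n = 10.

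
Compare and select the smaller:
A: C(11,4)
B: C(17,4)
A
A=C(11,4)=330, B=C(17,4)=2,380.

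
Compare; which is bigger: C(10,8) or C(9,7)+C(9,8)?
By Pascal's identity: C(10,8) = C(9,7)+C(9,8) = 45. Equal.
Final answer: Equal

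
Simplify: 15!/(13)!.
210

This equals 15×14 = 210.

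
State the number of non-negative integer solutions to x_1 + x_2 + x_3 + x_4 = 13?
560

C(13+4-1, 4-1) = 560.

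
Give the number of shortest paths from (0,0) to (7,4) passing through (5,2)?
126

Working:
To (5,2): C(7,5)=21. From there: C(4,2)=6. Total: 126.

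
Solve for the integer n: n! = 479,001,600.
12

n! is strictly increasing. 10! = 3,628,800, 11! = 39,916,800, 12! = 479,001,600 ✓. So n = 12.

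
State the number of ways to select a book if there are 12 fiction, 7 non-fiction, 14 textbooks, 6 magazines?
39

Working:
By the addition principle: 12 + 7 + 14 + 6 = 39.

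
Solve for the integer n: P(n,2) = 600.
P(n,2) = n(n−1) is increasing in n; n(n−1) ≈ (n−0.5)^2 = 600 gives n ≈ 25.0. Check: P(23,2) = 506, P(24,2) = 552, P(25,2) = 600 ✓. So n = 25.

Answer: 25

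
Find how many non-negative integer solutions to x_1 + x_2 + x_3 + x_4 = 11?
C(11+4-1, 4-1) = 364.
Final answer: 364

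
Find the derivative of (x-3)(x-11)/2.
d/dx[(x-3)(x-11)] = (x-11) + (x-3) = 2x - 14. Dividing by 2 gives (2x - 14)/2.

Answer: (2x - 14)/2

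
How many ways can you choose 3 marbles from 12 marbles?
220

C(12,3) = 12! / (3! × (12-3)!)
         = 12! / (3! × 9!)
         = 220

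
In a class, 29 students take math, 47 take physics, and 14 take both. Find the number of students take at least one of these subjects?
62

|A∪B| = |A|+|B|-|A∩B| = 29+47-14 = 62.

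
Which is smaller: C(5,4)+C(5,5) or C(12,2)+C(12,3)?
C(5,4)+C(5,5)

First=6, Second=286.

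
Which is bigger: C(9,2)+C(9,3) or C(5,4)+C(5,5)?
First=120, Second=6.

Answer: C(9,2)+C(9,3)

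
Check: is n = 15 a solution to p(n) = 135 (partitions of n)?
No
Pentagonal recurrence p(n) = p(n−1) + p(n−2) − p(n−5) − p(n−7) + …: p(15) = p(14) + p(13) − p(10) − p(8) + p(3) + p(0) = 135 + 101 − 42 − 22 + 3 + 1 = 176, which does not equal 135.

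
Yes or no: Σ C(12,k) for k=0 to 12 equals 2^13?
No

Reasoning: Binomial theorem: Σ C(12,k) = (1+1)^12 = 2^12 = 4,096; RHS 2^13 = 8,192.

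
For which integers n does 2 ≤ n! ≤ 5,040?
2, 3, 4, 5, 6, 7

Reasoning: n! is strictly increasing; 2! = 2 and 7! = 5,040, so valid n = 2, 3, 4, 5, 6, 7.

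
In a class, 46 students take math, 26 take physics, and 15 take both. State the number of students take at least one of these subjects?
57

|A∪B| = |A|+|B|-|A∩B| = 46+26-15 = 57.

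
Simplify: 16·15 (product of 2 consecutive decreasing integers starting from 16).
This is P(16,2) = 16!/(14)! = 240.
Final answer: 240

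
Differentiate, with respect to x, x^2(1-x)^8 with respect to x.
2x^1(1-x)^8 - 8x^2(1-x)^7

Explanation: Product rule: 2x^{1}(1-x)^{8} + x^2·(-8)(1-x)^{7}.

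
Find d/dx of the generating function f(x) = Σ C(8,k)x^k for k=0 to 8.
Σ k·C(8,k)x^(k-1) for k=1 to 8

Reasoning: Term-by-term differentiation gives Σ k·C(8,k)x^{k-1} for k=1 to 8.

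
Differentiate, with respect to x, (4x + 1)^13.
52(4x + 1)^12

Explanation: Chain rule: 13(4x+1)^{12} × 4 = 52(4x+1)^{12}.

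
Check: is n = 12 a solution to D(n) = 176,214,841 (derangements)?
Yes

Working:
D(12) = (12-1)·[D(11) + D(10)] = 11·[14,684,570 + 1,334,961] = 176,214,841, which equals 176,214,841.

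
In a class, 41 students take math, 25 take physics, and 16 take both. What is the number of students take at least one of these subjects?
|A∪B| = |A|+|B|-|A∩B| = 41+25-16 = 50.
Final answer: 50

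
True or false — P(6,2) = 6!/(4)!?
Permutation formula P(n,k) = n!/(n-k)!: 6!/4! = 720/24 = 30 = P(6,2). The statement holds.
Final answer: True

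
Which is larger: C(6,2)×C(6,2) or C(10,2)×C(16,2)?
C(10,2)×C(16,2)

C(6,2)×C(6,2)=225, C(10,2)×C(16,2)=5,400.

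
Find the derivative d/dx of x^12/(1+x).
(12x^11(1+x) - x^12)/(1+x)²
Quotient rule: [12x^{11}(1+x) - x^12]/(1+x)².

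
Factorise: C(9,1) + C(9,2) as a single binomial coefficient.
By Pascal's identity: C(9,1) + C(9,2) = C(10,2) = 45.

Answer: C(10,2)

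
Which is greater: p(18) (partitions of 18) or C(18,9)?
C(18,9)

Working:
Pentagonal recurrence p(n) = p(n−1) + p(n−2) − p(n−5) − p(n−7) + …: p(18) = p(17) + p(16) − p(13) − p(11) + p(6) + p(3) = 297 + 231 − 101 − 56 + 11 + 3 = 385; C(18,9) = 48,620.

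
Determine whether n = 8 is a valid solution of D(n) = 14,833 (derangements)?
Yes
D(8) = (8-1)·[D(7) + D(6)] = 7·[1,854 + 265] = 14,833, which equals 14,833.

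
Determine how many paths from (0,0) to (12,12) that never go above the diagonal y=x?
208,012

Counted by the Catalan number C_12: C_12 = C(24,12)/(12+1) = 2,704,156/13 = 208,012.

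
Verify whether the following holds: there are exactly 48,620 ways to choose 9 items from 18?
True

Reasoning: C(18,9) = 48,620.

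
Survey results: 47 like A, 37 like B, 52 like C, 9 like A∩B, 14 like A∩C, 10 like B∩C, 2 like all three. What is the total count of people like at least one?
105

Working:
|A∪B∪C| = 47+37+52-9-14-10+2 = 105.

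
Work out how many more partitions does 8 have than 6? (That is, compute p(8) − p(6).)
11

Reasoning: Pentagonal recurrence p(n) = p(n−1) + p(n−2) − p(n−5) − p(n−7) + …: p(8) = p(7) + p(6) − p(3) − p(1) = 15 + 11 − 3 − 1 = 22.
p(6) = p(5) + p(4) − p(1) = 7 + 5 − 1 = 11.
Difference = 22 − 11 = 11.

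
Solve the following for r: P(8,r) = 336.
P(8,r) = 8·7·…·(8−r+1), a product of r factors. Multiplying down from 8: 8 = 8; 8·7 = 56; 8·7·6 = 336 ✓ (3 factors). So r = 3.

Answer: 3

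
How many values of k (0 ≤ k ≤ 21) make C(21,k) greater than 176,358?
6

Working:
Row 21 is unimodal and symmetric about k=21/2. C(21,7)=116,280 ≤ 176,358; C(21,8)=203,490 > 176,358; by symmetry C(21,k) > 176,358 for k = 8..13. That's 13 - 8 + 1 = 6 values.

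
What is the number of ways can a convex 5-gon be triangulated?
Using the Catalan number formula: C_n = C(2n, n) / (n+1)
C_3 = C(6, 3) / (3+1)
     = 20 / 4
     = 5

Answer: 5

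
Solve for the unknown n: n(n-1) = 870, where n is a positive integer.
n² − n − 870 = 0, so n = (1 ± √(1 + 4·870))/2 = (1 ± √3,481)/2 = (1 ± 59)/2, i.e. n = 30 or n = -29. Taking the positive root, n = 30 (check: 30×29 = 870).

Answer: 30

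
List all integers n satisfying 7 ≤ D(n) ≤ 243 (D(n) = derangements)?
4, 5

Using D(n) = (n−1)[D(n−1) + D(n−2)] with D(1)=0, D(2)=1: D(3)=2; D(4)=9; D(5)=44; D(6)=265. So valid n = 4, 5.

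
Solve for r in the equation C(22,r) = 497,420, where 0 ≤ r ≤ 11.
9

Reasoning: C(22,r) is increasing for 0 ≤ r ≤ 11. Stepping up (C(22,r+1) = C(22,r)·(22−r)/(r+1)): C(22,1) = 22, C(22,2) = 231, C(22,3) = 1,540, C(22,4) = 7,315, C(22,5) = 26,334, C(22,6) = 74,613, C(22,7) = 170,544, C(22,8) = 319,770, C(22,9) = 497,420 ✓. So r = 9.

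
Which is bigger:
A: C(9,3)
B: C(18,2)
B

Reasoning: A=C(9,3)=84, B=C(18,2)=153.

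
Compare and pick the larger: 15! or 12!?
15!

Working:
15!=1,307,674,368,000, 12!=479,001,600. 15! > 12!.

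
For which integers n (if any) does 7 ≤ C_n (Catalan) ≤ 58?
4, 5

Working:
C_3=5; C_4=14; C_5=42; C_6=132. So valid n = 4, 5.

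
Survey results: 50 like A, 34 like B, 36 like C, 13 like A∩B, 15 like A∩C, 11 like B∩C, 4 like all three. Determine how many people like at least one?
85

|A∪B∪C| = 50+34+36-13-15-11+4 = 85.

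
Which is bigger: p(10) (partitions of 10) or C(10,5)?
C(10,5)

Pentagonal recurrence p(n) = p(n−1) + p(n−2) − p(n−5) − p(n−7) + …: p(10) = p(9) + p(8) − p(5) − p(3) = 30 + 22 − 7 − 3 = 42; C(10,5) = 252.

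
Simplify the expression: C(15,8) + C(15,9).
11,440

Solution: By Pascal's identity: C(16,9) = 11,440.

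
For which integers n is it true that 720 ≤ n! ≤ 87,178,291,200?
6, 7, 8, 9, 10, 11, 12, 13, 14

Solution: n! is strictly increasing; 6! = 720 and 14! = 87,178,291,200, so valid n = 6, 7, 8, 9, 10, 11, 12, 13, 14.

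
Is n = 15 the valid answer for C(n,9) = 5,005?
Yes

C(15,9) = 15·14·13·12·11·10·9·8·7/9! = 1,816,214,400/362,880 = 5,005, which equals 5,005.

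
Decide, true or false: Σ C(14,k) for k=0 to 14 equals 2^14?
True
Binomial theorem: Σ C(14,k) = (1+1)^14 = 2^14 = 16,384; RHS 2^14 = 16,384.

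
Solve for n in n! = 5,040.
7

n! is strictly increasing. 5! = 120, 6! = 720, 7! = 5,040 ✓. So n = 7.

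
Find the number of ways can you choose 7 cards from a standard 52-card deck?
133,784,560

C(52,7) = 133,784,560.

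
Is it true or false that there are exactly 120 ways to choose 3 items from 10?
True

C(10,3) = 120.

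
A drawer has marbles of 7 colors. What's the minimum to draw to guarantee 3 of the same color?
15

Working:
Worst case: 2 of each = 14. One more: 15.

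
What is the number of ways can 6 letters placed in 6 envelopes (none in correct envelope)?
265

Reasoning: Using D(n) = (n-1)[D(n-1) + D(n-2)]:
D(6) = (6-1) × [D(5) + D(4)]
      = 5 × [44 + 9]
      = 5 × 53
      = 265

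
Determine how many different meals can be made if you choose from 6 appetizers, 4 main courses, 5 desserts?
120

Solution: By the multiplication principle: 6 × 4 × 5 = 120.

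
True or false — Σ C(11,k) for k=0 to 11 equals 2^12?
False

Explanation: Binomial theorem: Σ C(11,k) = (1+1)^11 = 2^11 = 2,048; RHS 2^12 = 4,096.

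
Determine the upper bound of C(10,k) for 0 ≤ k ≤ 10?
252
Maximum at k = 5: C(10,5) = 252.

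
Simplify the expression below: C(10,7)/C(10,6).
4/7
C(n,k+1)/C(n,k) = (n−k)/(k+1). Here (10−6)/(6+1) = 4/7 = 4/7.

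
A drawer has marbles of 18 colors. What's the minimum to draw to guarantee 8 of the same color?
127

Explanation: Worst case: 7 of each = 126. One more: 127.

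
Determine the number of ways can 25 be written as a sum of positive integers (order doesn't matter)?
Pentagonal recurrence p(n) = p(n−1) + p(n−2) − p(n−5) − p(n−7) + …: p(25) = p(24) + p(23) − p(20) − p(18) + p(13) + p(10) − p(3) = 1,575 + 1,255 − 627 − 385 + 101 + 42 − 3 = 1,958.

Answer: 1,958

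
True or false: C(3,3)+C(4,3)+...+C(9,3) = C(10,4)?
True

Solution: Hockey stick identity gives Σ = C(10,4) = 210; RHS C(10,4) = 210.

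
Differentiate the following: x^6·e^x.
(6x^5 + x^6)e^x

Working:
Product rule: d/dx[x^6]·e^x + x^6·d/dx[e^x] = 6x^{5}e^x + x^6e^x.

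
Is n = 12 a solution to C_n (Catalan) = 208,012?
Yes
C_12 = C(24,12)/(12+1) = 2,704,156/13 = 208,012, which equals 208,012.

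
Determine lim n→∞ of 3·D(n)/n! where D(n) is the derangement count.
3/e

D(n)/n! → 1/e, so 3·D(n)/n! → 3/e.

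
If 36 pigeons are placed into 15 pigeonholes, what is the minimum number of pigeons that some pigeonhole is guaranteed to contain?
3
Pigeonhole: ⌈36/15⌉ = 3.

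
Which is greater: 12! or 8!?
12!
12!=479,001,600, 8!=40,320. 12! > 8!.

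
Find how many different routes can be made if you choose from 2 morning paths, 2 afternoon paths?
By the multiplication principle: 2 × 2 = 4.

Answer: 4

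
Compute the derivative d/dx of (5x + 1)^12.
60(5x + 1)^11
Chain rule: 12(5x+1)^{11} × 5 = 60(5x+1)^{11}.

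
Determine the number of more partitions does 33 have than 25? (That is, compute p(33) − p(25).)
8,185

Working:
Pentagonal recurrence p(n) = p(n−1) + p(n−2) − p(n−5) − p(n−7) + …: p(33) = p(32) + p(31) − p(28) − p(26) + p(21) + p(18) − p(11) − p(7) = 8,349 + 6,842 − 3,718 − 2,436 + 792 + 385 − 56 − 15 = 10,143.
p(25) = p(24) + p(23) − p(20) − p(18) + p(13) + p(10) − p(3) = 1,575 + 1,255 − 627 − 385 + 101 + 42 − 3 = 1,958.
Difference = 10,143 − 1,958 = 8,185.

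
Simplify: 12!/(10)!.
132

Solution: This equals 12×11 = 132.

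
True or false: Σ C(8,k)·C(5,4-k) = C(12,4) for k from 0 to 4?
Vandermonde's identity gives C(13,4) = 715; RHS C(12,4) = 495.
Final answer: False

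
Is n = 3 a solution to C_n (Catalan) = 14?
No
C_3 = C(6,3)/(3+1) = 20/4 = 5, which does not equal 14.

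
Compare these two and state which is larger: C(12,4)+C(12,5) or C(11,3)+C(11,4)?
C(12,4)+C(12,5)

First=1,287, Second=495.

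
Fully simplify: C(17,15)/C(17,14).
C(n,k+1)/C(n,k) = (n−k)/(k+1). Here (17−14)/(14+1) = 3/15 = 1/5.

Answer: 1/5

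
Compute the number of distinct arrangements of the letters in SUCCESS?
420

Solution: Word has 7 letters (S=3, U=1, C=2, E=1). Arrangements: 7!/Π(k!) = 420.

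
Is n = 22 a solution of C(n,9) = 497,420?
C(22,9) = 22·21·20·19·18·17·16·15·14/9! = 180,503,769,600/362,880 = 497,420, which equals 497,420.
Final answer: Yes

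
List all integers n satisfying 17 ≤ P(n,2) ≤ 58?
5, 6, 7, 8

Solution: P(4,2)=12; P(5,2)=20; P(6,2)=30; P(7,2)=42; P(8,2)=56; P(9,2)=72. So valid n = 5, 6, 7, 8.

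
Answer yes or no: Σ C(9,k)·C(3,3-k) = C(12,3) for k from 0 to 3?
Yes

Explanation: Vandermonde's identity gives C(12,3) = 220; RHS C(12,3) = 220.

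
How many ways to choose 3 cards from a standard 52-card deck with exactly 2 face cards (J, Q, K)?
12 face cards and 40 non-face cards: C(12,2) × C(40,1) = 66 × 40 = 2,640.

Answer: 2,640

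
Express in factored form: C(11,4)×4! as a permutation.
P(11,4)

Working:
C(11,4)×4! = [11!/(4!(7)!)]×4! = 11!/(7)! = P(11,4) = 7,920.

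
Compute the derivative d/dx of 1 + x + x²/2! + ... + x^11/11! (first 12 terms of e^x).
1 + x + x²/2! + ... + x^10/10!
Differentiating term by term gives the first 11 terms of e^x.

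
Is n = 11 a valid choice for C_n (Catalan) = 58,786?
Yes

Working:
C_11 = C(22,11)/(11+1) = 705,432/12 = 58,786, which equals 58,786.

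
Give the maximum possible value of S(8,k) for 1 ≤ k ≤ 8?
1,701

Solution: Row S(8,k) for k = 1..8 (via S(n,k) = k·S(n−1,k) + S(n−1,k−1)): 1, 127, 966, 1,701, 1,050, 266, 28, 1. The row is unimodal; maximum at k = 4: 1,701.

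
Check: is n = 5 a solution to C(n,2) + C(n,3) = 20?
Yes

Working:
C(5,2) + C(5,3) = 10 + 10 = 20, which equals 20.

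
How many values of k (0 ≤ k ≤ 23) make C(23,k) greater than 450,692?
Row 23 is unimodal and symmetric about k=23/2. C(23,7)=245,157 ≤ 450,692; C(23,8)=490,314 > 450,692; by symmetry C(23,k) > 450,692 for k = 8..15. That's 15 - 8 + 1 = 8 values.

Answer: 8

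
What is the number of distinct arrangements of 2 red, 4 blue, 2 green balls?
Multinomial: 8!/(2! × 4! × 2!) = 420.
Final answer: 420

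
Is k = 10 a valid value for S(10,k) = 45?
S(10,10) = 10·S(9,10) + S(9,9) = 10·0 + 1 = 1, which does not equal 45.
Final answer: No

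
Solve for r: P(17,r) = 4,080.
3

Explanation: P(17,r) = 17·16·…·(17−r+1), a product of r factors. Multiplying down from 17: 17 = 17; 17·16 = 272; 17·16·15 = 4,080 ✓ (3 factors). So r = 3.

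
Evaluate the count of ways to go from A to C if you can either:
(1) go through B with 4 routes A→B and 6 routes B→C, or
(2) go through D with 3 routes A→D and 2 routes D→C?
30

Solution: Route via B: 4×6=24. Route via D: 3×2=6. Total: 30.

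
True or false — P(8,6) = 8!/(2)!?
True

Explanation: Permutation formula P(n,k) = n!/(n-k)!: 8!/2! = 40,320/2 = 20,160 = P(8,6). The statement holds.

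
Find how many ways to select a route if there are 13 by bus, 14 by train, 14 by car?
41

Reasoning: By the addition principle: 13 + 14 + 14 = 41.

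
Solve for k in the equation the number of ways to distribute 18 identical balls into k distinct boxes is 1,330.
4

Working:
Stars and bars: the count is C(18+k−1, k−1), increasing in k. k=2: C(19,1) = 19, k=3: C(20,2) = 190, k=4: C(21,3) = 1,330 ✓. So k = 4.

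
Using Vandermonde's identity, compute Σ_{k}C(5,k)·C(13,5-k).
8,568

Solution: = C(5+13,5) = C(18,5) = 8,568.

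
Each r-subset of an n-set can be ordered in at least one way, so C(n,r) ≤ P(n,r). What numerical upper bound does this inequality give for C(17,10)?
70,572,902,400

Explanation: P(17,10) = 17·16·15·14·13·12·11·10·9·8 = 70,572,902,400, so C(17,10) ≤ 70,572,902,400. (The bound is loose by a factor of 10! = 3,628,800: C(17,10) = 70,572,902,400/3,628,800 = 19,448.)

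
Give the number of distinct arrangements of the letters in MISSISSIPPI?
Word has 11 letters (M=1, I=4, S=4, P=2). Arrangements: 11!/Π(k!) = 34,650.

Answer: 34,650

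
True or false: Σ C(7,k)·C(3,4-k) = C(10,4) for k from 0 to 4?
True

Working:
Vandermonde's identity gives C(10,4) = 210; RHS C(10,4) = 210.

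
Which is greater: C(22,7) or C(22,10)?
C(22,10)

Reasoning: C(22,7)=170,544, C(22,10)=646,646.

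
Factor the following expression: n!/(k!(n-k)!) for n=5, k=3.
C(5,3) = 10
This is the binomial coefficient C(5,3) = 10.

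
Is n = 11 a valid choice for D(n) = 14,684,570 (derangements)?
D(11) = (11-1)·[D(10) + D(9)] = 10·[1,334,961 + 133,496] = 14,684,570, which equals 14,684,570.
Final answer: Yes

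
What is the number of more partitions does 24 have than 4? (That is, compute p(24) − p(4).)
1,570

Reasoning: Pentagonal recurrence p(n) = p(n−1) + p(n−2) − p(n−5) − p(n−7) + …: p(24) = p(23) + p(22) − p(19) − p(17) + p(12) + p(9) − p(2) = 1,255 + 1,002 − 490 − 297 + 77 + 30 − 2 = 1,575.
p(4) = p(3) + p(2) = 3 + 2 = 5.
Difference = 1,575 − 5 = 1,570.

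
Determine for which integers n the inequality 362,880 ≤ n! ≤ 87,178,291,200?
9, 10, 11, 12, 13, 14

Working:
n! is strictly increasing; 9! = 362,880 and 14! = 87,178,291,200, so valid n = 9, 10, 11, 12, 13, 14.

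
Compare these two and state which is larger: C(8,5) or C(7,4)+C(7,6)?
C(8,5)=56; C(7,4)+C(7,6)=35+7=42.
Final answer: C(8,5)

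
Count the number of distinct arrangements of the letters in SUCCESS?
420

Solution: Word has 7 letters (S=3, U=1, C=2, E=1). Arrangements: 7!/Π(k!) = 420.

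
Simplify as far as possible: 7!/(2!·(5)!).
This is C(7,2) = 21.
Final answer: 21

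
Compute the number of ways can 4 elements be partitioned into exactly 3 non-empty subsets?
6

Reasoning: This equals S(4,3), the Stirling number of the 2nd kind.
Using the Stirling recurrence: S(n,k) = k·S(n-1,k) + S(n-1,k-1)
S(4,3) = 3·S(3,3) + S(3,2)
         = 3·1 + 3
         = 3 + 3
         = 6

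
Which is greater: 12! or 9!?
12!

Reasoning: 12!=479,001,600, 9!=362,880. 12! > 9!.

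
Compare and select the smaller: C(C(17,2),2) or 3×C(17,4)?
3×C(17,4)
C(C(17,2),2)=9,180, 3×C(17,4)=7,140.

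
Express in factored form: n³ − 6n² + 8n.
n³ − 6n² + 8n = n(n² − 6n + 8) = n(n − 2)(n − 4).

Answer: n(n − 2)(n − 4)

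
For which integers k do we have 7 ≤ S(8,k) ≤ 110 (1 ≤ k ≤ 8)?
S(8,1)=1; S(8,2)=127; S(8,3)=966; S(8,4)=1,701; S(8,5)=1,050; S(8,6)=266; S(8,7)=28; S(8,8)=1. So valid k = 7.
Final answer: 7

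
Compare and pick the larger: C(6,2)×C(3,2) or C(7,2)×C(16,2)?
C(7,2)×C(16,2)

C(6,2)×C(3,2)=45, C(7,2)×C(16,2)=2,520.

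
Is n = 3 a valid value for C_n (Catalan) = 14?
No

C_3 = C(6,3)/(3+1) = 20/4 = 5, which does not equal 14.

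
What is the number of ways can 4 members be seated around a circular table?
6

Reasoning: Circular arrangements: (4-1)! = 6.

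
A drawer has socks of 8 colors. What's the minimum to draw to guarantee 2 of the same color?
9

Solution: Worst case: 1 of each = 8. One more: 9.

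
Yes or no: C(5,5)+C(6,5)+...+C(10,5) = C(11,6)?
Hockey stick identity gives Σ = C(11,6) = 462; RHS C(11,6) = 462.

Answer: Yes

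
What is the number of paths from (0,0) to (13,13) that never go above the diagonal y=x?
Counted by the Catalan number C_13: C_13 = C(26,13)/(13+1) = 10,400,600/14 = 742,900.

Answer: 742,900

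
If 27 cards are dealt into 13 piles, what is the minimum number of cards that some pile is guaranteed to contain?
3
Pigeonhole: ⌈27/13⌉ = 3.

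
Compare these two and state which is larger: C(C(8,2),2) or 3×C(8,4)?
C(C(8,2),2)=378, 3×C(8,4)=210.
Final answer: C(C(8,2),2)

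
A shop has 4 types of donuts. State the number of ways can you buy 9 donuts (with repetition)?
Stars and bars: C(9+4-1, 9) = C(12, 9) = 220.
Final answer: 220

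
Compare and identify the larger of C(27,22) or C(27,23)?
C(27,22)

Reasoning: C(27,22)=80,730, C(27,23)=17,550.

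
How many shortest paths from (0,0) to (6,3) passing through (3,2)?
To (3,2): C(5,3)=10. From there: C(4,3)=4. Total: 40.
Final answer: 40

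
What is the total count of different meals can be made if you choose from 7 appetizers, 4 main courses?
28
By the multiplication principle: 7 × 4 = 28.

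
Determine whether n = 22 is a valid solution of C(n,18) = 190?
No
C(22,18) = 22·21·20·19·18·17·16·15·14·13·12·11·10·9·8·7·6·5/18! = 46,833,363,657,400,320,000/6,402,373,705,728,000 = 7,315, which does not equal 190.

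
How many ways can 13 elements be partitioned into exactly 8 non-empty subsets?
1,899,612

Explanation: This equals S(13,8), the Stirling number of the 2nd kind.
Using the Stirling recurrence: S(n,k) = k·S(n-1,k) + S(n-1,k-1)
S(13,8) = 8·S(12,8) + S(12,7)
         = 8·159027 + 627396
         = 1272216 + 627396
         = 1,899,612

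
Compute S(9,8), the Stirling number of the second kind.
36

Using the Stirling recurrence: S(n,k) = k·S(n-1,k) + S(n-1,k-1)
S(9,8) = 8·S(8,8) + S(8,7)
         = 8·1 + 28
         = 8 + 28
         = 36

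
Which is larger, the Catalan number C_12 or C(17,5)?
C_12

Reasoning: C_12 = C(24,12)/(12+1) = 2,704,156/13 = 208,012; C(17,5) = 6,188.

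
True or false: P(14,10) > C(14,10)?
True

Working:
P(14,10) = 3,632,428,800 and C(14,10) = 1,001; P(n,r) = r! × C(n,r) so P > C whenever r ≥ 2.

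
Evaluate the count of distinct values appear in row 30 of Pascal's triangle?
Row 30 has entries C(30,0)..C(30,30); by symmetry C(30,k)=C(30,30-k), giving 16 distinct values.

Answer: 16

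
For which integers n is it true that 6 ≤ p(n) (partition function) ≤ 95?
5, 6, 7, 8, 9, 10, 11, 12
Tabulating p(n) via p(n) = p(n−1) + p(n−2) − p(n−5) − p(n−7) + …: p(4)=5; p(5)=7; p(6)=11; p(7)=15; p(8)=22; p(9)=30; p(10)=42; p(11)=56; p(12)=77; p(13)=101. So valid n = 5, 6, 7, 8, 9, 10, 11, 12.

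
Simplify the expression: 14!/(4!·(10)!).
1,001

Working:
This is C(14,4) = 1,001.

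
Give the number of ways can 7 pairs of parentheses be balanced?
429

Using the Catalan number formula: C_n = C(2n, n) / (n+1)
C_7 = C(14, 7) / (7+1)
     = 3432 / 8
     = 429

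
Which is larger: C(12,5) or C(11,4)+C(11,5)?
By Pascal's identity: C(12,5) = C(11,4)+C(11,5) = 792. Equal.

Answer: Equal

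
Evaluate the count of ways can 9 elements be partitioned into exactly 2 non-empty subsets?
255

This equals S(9,2), the Stirling number of the 2nd kind.
Using the Stirling recurrence: S(n,k) = k·S(n-1,k) + S(n-1,k-1)
S(9,2) = 2·S(8,2) + S(8,1)
         = 2·127 + 1
         = 254 + 1
         = 255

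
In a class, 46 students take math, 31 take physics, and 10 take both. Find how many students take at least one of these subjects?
67

Working:
|A∪B| = |A|+|B|-|A∩B| = 46+31-10 = 67.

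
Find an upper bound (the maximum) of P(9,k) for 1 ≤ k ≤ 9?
362,880

Reasoning: P(9,k) increases in k, so maximum at k = 9: 9! = 362,880.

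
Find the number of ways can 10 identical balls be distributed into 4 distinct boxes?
C(10+4-1, 4-1) = C(13, 3) = 286.
Final answer: 286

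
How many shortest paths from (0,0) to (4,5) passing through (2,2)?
60
To (2,2): C(4,2)=6. From there: C(5,2)=10. Total: 60.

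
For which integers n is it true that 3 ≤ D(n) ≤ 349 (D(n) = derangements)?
Using D(n) = (n−1)[D(n−1) + D(n−2)] with D(1)=0, D(2)=1: D(3)=2; D(4)=9; D(5)=44; D(6)=265; D(7)=1,854. So valid n = 4, 5, 6.

Answer: 4, 5, 6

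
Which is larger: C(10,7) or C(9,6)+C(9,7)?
Equal

Explanation: By Pascal's identity: C(10,7) = C(9,6)+C(9,7) = 120. Equal.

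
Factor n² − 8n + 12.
(n − 2)(n − 6)

Reasoning: Seek roots whose sum is 8 and product is 12: (2, 6). So n² − 8n + 12 = (n − 2)(n − 6).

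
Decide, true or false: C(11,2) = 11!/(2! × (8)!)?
False

Working:
The correct denominator is 2!×9!, giving C(11,2) = 55; the stated RHS is 11!/(2!×8!) = 495 ≠ 55, so the statement does not hold.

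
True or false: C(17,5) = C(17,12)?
True

Reasoning: C(17,5) = C(17,17-5) by the symmetry property; both equal 6,188.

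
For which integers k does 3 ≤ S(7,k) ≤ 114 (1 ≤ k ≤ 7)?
2, 6

Explanation: S(7,1)=1; S(7,2)=63; S(7,3)=301; S(7,4)=350; S(7,5)=140; S(7,6)=21; S(7,7)=1. So valid k = 2, 6.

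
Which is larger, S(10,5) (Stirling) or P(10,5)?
S(10,5)

Explanation: S(10,5) = 5·S(9,5) + S(9,4) = 5·6,951 + 7,770 = 42,525; P(10,5) = 30,240.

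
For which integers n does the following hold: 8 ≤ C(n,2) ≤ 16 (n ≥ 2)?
5, 6

Reasoning: C(4,2)=6; C(5,2)=10; C(6,2)=15; C(7,2)=21. So valid n = 5, 6.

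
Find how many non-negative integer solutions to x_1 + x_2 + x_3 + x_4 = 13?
560

Solution: C(13+4-1, 4-1) = 560.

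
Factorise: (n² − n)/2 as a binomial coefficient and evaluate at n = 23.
(n² − n)/2 = n(n−1)/2 = C(n,2). At n = 23: C(23,2) = 253.

Answer: C(n,2); C(23,2) = 253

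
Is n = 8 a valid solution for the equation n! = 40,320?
Yes

Solution: 8! = 8·7! = 8·5,040 = 40,320, which equals 40,320.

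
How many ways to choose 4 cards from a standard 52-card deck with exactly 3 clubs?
11,154

Reasoning: 13 clubs and 39 non-clubs: C(13,3) × C(39,1) = 286 × 39 = 11,154.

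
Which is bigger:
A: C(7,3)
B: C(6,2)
A=C(7,3)=35, B=C(6,2)=15.
Final answer: A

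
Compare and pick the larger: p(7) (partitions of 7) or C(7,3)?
C(7,3)

Reasoning: Pentagonal recurrence p(n) = p(n−1) + p(n−2) − p(n−5) − p(n−7) + …: p(7) = p(6) + p(5) − p(2) − p(0) = 11 + 7 − 2 − 1 = 15; C(7,3) = 35.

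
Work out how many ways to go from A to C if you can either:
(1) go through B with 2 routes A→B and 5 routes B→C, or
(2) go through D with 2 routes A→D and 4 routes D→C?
Route via B: 2×5=10. Route via D: 2×4=8. Total: 18.

Answer: 18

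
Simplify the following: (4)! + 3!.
30

(4)! + 3! = (4)·3! + 3! = (4+1)·3! = 5·3! = 30.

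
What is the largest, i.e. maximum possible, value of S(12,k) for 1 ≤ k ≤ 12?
1,379,400

Row S(12,k) for k = 1..12 (via S(n,k) = k·S(n−1,k) + S(n−1,k−1)): 1, 2,047, 86,526, 611,501, 1,379,400, 1,323,652, 627,396, 159,027, 22,275, 1,705, 66, 1. The row is unimodal; maximum at k = 5: 1,379,400.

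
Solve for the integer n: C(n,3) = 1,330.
21

Working:
C(n,3) = n(n−1)(n−2)/3! is increasing in n, and n(n−1)(n−2) = 3!·1,330 = 7,980 ≈ (n−1)^3 gives n ≈ 21.0. Check: C(19,3) = 969, C(20,3) = 1,140, C(21,3) = 1,330 ✓. So n = 21.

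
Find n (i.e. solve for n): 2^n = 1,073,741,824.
30
1,073,741,824 = 1,024 × 1,024 × 1,024 = 2^10 × 2^10 × 2^10 = 2^30, so n = 30.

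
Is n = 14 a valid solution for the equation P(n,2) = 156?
No
P(14,2) = 14·13 = 182, which does not equal 156.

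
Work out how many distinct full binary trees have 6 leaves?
42

Reasoning: Using the Catalan number formula: C_n = C(2n, n) / (n+1)
C_5 = C(10, 5) / (5+1)
     = 252 / 6
     = 42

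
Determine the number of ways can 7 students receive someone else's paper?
1,854

Using D(n) = (n-1)[D(n-1) + D(n-2)]:
D(7) = (7-1) × [D(6) + D(5)]
      = 6 × [265 + 44]
      = 6 × 309
      = 1,854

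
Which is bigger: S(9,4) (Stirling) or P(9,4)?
S(9,4)
S(9,4) = 4·S(8,4) + S(8,3) = 4·1,701 + 966 = 7,770; P(9,4) = 3,024.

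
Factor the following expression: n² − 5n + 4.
(n − 1)(n − 4)

Reasoning: Seek roots whose sum is 5 and product is 4: (1, 4). So n² − 5n + 4 = (n − 1)(n − 4).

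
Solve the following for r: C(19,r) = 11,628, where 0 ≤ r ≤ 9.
5

Solution: C(19,r) is increasing for 0 ≤ r ≤ 9. Stepping up (C(19,r+1) = C(19,r)·(19−r)/(r+1)): C(19,1) = 19, C(19,2) = 171, C(19,3) = 969, C(19,4) = 3,876, C(19,5) = 11,628 ✓. So r = 5.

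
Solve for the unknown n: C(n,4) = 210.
C(n,4) = n(n−1)(n−2)(n−3)/4! is increasing in n, and n(n−1)(n−2)(n−3) = 4!·210 = 5,040 ≈ (n−1.5)^4 gives n ≈ 9.9. Check: C(8,4) = 70, C(9,4) = 126, C(10,4) = 210 ✓. So n = 10.
Final answer: 10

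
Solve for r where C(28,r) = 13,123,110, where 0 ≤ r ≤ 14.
10

Reasoning: C(28,r) is increasing for 0 ≤ r ≤ 14. Stepping up (C(28,r+1) = C(28,r)·(28−r)/(r+1)): C(28,1) = 28, C(28,2) = 378, C(28,3) = 3,276, C(28,4) = 20,475, C(28,5) = 98,280, C(28,6) = 376,740, C(28,7) = 1,184,040, C(28,8) = 3,108,105, C(28,9) = 6,906,900, C(28,10) = 13,123,110 ✓. So r = 10.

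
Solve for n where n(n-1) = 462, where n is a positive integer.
n² − n − 462 = 0, so n = (1 ± √(1 + 4·462))/2 = (1 ± √1,849)/2 = (1 ± 43)/2, i.e. n = 22 or n = -21. Taking the positive root, n = 22 (check: 22×21 = 462).
Final answer: 22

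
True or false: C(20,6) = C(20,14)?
True

Solution: C(20,6) = C(20,20-6) by the symmetry property; both equal 38,760.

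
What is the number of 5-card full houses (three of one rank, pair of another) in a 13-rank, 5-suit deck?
15,600
Triple rank: 13. Triple suits: C(5,3)=10. Pair rank: 12. Pair suits: C(5,2)=10. Total: 15,600.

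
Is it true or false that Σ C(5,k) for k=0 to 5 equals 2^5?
True

Binomial theorem: Σ C(5,k) = (1+1)^5 = 2^5 = 32; RHS 2^5 = 32.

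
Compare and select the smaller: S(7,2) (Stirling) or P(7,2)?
P(7,2)

Reasoning: S(7,2) = 2·S(6,2) + S(6,1) = 2·31 + 1 = 63; P(7,2) = 42.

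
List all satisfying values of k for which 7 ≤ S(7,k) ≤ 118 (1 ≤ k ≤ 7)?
2, 6

S(7,1)=1; S(7,2)=63; S(7,3)=301; S(7,4)=350; S(7,5)=140; S(7,6)=21; S(7,7)=1. So valid k = 2, 6.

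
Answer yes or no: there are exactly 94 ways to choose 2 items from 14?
C(14,2) = 91 ≠ 94.

Answer: No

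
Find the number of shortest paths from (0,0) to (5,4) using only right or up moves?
126
Choose 5 rights from 9 moves: C(9,5) = 126.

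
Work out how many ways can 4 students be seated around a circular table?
6

Reasoning: Circular arrangements: (4-1)! = 6.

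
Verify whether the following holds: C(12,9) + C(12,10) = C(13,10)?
True

Reasoning: Pascal's identity: LHS = 220 + 66 = 286; RHS = C(13,10) = 286. Both sides agree, so the statement holds.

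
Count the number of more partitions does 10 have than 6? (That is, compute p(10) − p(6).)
31

Solution: Pentagonal recurrence p(n) = p(n−1) + p(n−2) − p(n−5) − p(n−7) + …: p(10) = p(9) + p(8) − p(5) − p(3) = 30 + 22 − 7 − 3 = 42.
p(6) = p(5) + p(4) − p(1) = 7 + 5 − 1 = 11.
Difference = 42 − 11 = 31.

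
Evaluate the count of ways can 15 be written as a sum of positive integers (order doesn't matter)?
176

Solution: Pentagonal recurrence p(n) = p(n−1) + p(n−2) − p(n−5) − p(n−7) + …: p(15) = p(14) + p(13) − p(10) − p(8) + p(3) + p(0) = 135 + 101 − 42 − 22 + 3 + 1 = 176.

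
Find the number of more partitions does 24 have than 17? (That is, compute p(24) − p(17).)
Pentagonal recurrence p(n) = p(n−1) + p(n−2) − p(n−5) − p(n−7) + …: p(24) = p(23) + p(22) − p(19) − p(17) + p(12) + p(9) − p(2) = 1,255 + 1,002 − 490 − 297 + 77 + 30 − 2 = 1,575.
p(17) = p(16) + p(15) − p(12) − p(10) + p(5) + p(2) = 231 + 176 − 77 − 42 + 7 + 2 = 297.
Difference = 1,575 − 297 = 1,278.
Final answer: 1,278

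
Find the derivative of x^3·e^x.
(3x^2 + x^3)e^x

Reasoning: Product rule: d/dx[x^3]·e^x + x^3·d/dx[e^x] = 3x^{2}e^x + x^3e^x.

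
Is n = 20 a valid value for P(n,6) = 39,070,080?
No

P(20,6) = 20·19·18·17·16·15 = 27,907,200, which does not equal 39,070,080.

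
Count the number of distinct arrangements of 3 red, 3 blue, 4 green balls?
4,200

Reasoning: Multinomial: 10!/(3! × 3! × 4!) = 4,200.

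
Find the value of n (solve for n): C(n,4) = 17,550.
27
C(n,4) = n(n−1)(n−2)(n−3)/4! is increasing in n, and n(n−1)(n−2)(n−3) = 4!·17,550 = 421,200 ≈ (n−1.5)^4 gives n ≈ 27.0. Check: C(25,4) = 12,650, C(26,4) = 14,950, C(27,4) = 17,550 ✓. So n = 27.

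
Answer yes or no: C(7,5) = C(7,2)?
Yes

Solution: Symmetry C(n,k) = C(n,n-k): C(7,5) = 21 and C(7,2) = 21. Both sides agree, so the statement holds.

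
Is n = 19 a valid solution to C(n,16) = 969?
Yes
C(19,16) = 19·18·17·16·15·14·13·12·11·10·9·8·7·6·5·4/16! = 20,274,183,401,472,000/20,922,789,888,000 = 969, which equals 969.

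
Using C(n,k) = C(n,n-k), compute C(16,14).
120

Reasoning: C(16,14) = C(16,2) = 120.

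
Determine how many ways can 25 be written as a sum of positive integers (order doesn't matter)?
Pentagonal recurrence p(n) = p(n−1) + p(n−2) − p(n−5) − p(n−7) + …: p(25) = p(24) + p(23) − p(20) − p(18) + p(13) + p(10) − p(3) = 1,575 + 1,255 − 627 − 385 + 101 + 42 − 3 = 1,958.

Answer: 1,958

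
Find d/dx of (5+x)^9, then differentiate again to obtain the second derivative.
72(5+x)^7
First derivative: 9(5+x)^{8}. Second derivative: 9·8·(5+x)^{7} = 72(5+x)^{7}.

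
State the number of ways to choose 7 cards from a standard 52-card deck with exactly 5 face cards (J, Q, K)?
617,760

Explanation: 12 face cards and 40 non-face cards: C(12,5) × C(40,2) = 792 × 780 = 617,760.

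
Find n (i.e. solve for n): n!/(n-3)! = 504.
9
n!/(n-3)! = n×(n-1)×(n-2), a product of 3 consecutive integers ≈ (n−1)^3. 504^(1/3) + 1 ≈ 9.0; check n = 9: 9×8×7 = 504 ✓. So n = 9.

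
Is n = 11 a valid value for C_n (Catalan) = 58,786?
C_11 = C(22,11)/(11+1) = 705,432/12 = 58,786, which equals 58,786.

Answer: Yes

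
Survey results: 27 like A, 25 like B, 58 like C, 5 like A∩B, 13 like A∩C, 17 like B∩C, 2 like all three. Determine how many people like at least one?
77

|A∪B∪C| = 27+25+58-5-13-17+2 = 77.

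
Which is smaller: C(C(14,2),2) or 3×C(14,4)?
3×C(14,4)

Working:
C(C(14,2),2)=4,095, 3×C(14,4)=3,003.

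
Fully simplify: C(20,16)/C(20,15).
5/16

Explanation: C(n,k+1)/C(n,k) = (n−k)/(k+1). Here (20−15)/(15+1) = 5/16 = 5/16.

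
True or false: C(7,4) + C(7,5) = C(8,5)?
True
Pascal's identity C(n,k) + C(n,k+1) = C(n+1,k+1): 35 + 21 = 56 = C(8,5).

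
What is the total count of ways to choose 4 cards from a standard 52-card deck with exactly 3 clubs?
11,154
13 clubs and 39 non-clubs: C(13,3) × C(39,1) = 286 × 39 = 11,154.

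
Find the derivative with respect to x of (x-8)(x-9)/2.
(2x - 17)/2

Explanation: d/dx[(x-8)(x-9)] = (x-9) + (x-8) = 2x - 17. Dividing by 2 gives (2x - 17)/2.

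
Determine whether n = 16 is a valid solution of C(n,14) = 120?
Yes

Explanation: C(16,14) = 16·15·14·13·12·11·10·9·8·7·6·5·4·3/14! = 10,461,394,944,000/87,178,291,200 = 120, which equals 120.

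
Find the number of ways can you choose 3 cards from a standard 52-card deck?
22,100

Reasoning: C(52,3) = 22,100.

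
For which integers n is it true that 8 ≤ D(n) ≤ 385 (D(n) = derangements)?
4, 5, 6

Solution: Using D(n) = (n−1)[D(n−1) + D(n−2)] with D(1)=0, D(2)=1: D(3)=2; D(4)=9; D(5)=44; D(6)=265; D(7)=1,854. So valid n = 4, 5, 6.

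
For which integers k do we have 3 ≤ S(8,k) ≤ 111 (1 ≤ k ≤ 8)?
7

S(8,1)=1; S(8,2)=127; S(8,3)=966; S(8,4)=1,701; S(8,5)=1,050; S(8,6)=266; S(8,7)=28; S(8,8)=1. So valid k = 7.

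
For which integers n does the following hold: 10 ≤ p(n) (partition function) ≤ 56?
Tabulating p(n) via p(n) = p(n−1) + p(n−2) − p(n−5) − p(n−7) + …: p(5)=7; p(6)=11; p(7)=15; p(8)=22; p(9)=30; p(10)=42; p(11)=56; p(12)=77. So valid n = 6, 7, 8, 9, 10, 11.

Answer: 6, 7, 8, 9, 10, 11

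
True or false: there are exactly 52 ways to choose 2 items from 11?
C(11,2) = 55 ≠ 52.
Final answer: False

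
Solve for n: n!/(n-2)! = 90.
10

Reasoning: n!/(n-2)! = n×(n-1), a product of 2 consecutive integers ≈ (n−0.5)^2. 90^(1/2) + 0.5 ≈ 10.0; check n = 10: 10×9 = 90 ✓. So n = 10.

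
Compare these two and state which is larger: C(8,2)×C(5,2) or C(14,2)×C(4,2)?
C(8,2)×C(5,2)=280, C(14,2)×C(4,2)=546.
Final answer: C(14,2)×C(4,2)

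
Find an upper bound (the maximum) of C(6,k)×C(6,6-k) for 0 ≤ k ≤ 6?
C(6,k)·C(6,6-k) = C(6,k)², maximised at the centre k = 3: C(6,3)² = 400.

Answer: 400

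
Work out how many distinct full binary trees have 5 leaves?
Using the Catalan number formula: C_n = C(2n, n) / (n+1)
C_4 = C(8, 4) / (4+1)
     = 70 / 5
     = 14
Final answer: 14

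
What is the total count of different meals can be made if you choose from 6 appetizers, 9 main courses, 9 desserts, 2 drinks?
972

Working:
By the multiplication principle: 6 × 9 × 9 × 2 = 972.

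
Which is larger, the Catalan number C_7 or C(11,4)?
C_7
C_7 = C(14,7)/(7+1) = 3,432/8 = 429; C(11,4) = 330.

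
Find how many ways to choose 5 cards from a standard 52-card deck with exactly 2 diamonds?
712,842

13 diamonds and 39 non-diamonds: C(13,2) × C(39,3) = 78 × 9139 = 712,842.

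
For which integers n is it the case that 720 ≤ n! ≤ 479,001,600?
6, 7, 8, 9, 10, 11, 12

Reasoning: n! is strictly increasing; 6! = 720 and 12! = 479,001,600, so valid n = 6, 7, 8, 9, 10, 11, 12.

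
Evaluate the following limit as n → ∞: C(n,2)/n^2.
C(n,2) ≈ n^2/2! for large n. Limit = 1/2! = 1/2.

Answer: 1/2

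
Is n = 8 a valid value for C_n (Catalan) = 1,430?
Yes

Reasoning: C_8 = C(16,8)/(8+1) = 12,870/9 = 1,430, which equals 1,430.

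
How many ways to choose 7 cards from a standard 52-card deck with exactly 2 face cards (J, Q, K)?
43,428,528

Solution: 12 face cards and 40 non-face cards: C(12,2) × C(40,5) = 66 × 658,008 = 43,428,528.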